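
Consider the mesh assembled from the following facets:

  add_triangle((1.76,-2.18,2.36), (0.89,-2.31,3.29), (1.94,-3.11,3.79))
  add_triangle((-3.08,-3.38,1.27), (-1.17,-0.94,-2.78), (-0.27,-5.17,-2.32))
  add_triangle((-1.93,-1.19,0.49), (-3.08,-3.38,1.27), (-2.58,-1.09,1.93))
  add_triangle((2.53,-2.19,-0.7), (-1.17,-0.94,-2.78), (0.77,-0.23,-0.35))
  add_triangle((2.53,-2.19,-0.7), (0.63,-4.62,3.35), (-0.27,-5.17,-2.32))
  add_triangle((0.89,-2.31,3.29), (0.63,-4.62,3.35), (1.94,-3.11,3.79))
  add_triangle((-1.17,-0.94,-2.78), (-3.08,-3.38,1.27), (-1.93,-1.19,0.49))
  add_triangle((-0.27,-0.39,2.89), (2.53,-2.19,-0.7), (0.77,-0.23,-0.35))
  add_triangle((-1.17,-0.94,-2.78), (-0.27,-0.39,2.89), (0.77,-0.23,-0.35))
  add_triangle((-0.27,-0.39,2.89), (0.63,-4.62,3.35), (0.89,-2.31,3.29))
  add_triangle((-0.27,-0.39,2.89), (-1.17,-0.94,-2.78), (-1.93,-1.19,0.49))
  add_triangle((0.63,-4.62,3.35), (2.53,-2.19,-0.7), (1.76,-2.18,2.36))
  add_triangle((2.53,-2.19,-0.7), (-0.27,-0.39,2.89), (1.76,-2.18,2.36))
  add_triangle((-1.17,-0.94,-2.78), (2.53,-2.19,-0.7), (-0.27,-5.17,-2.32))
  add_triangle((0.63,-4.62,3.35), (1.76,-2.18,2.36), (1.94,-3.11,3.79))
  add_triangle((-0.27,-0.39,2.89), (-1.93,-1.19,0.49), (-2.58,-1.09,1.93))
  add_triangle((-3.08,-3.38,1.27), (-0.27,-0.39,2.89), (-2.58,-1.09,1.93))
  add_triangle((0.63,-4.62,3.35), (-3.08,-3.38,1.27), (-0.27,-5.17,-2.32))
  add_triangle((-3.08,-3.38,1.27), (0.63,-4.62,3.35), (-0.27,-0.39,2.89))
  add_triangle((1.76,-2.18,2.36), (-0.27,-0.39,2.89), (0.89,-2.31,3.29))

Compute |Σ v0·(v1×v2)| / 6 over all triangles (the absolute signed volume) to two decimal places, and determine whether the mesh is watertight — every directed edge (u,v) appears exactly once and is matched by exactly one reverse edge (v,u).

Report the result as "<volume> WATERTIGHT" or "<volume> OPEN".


Per-triangle v0·(v1×v2)/6:
  t1: +0.0138
  t2: +8.5914
  t3: +0.6860
  t4: +0.6841
  t5: +12.1448
  t6: +1.2055
  t7: +1.5001
  t8: +0.4822
  t9: -0.6580
  t10: +1.5562
  t11: -0.4196
  t12: +3.9159
  t13: +0.0306
  t14: +5.1002
  t15: +0.8192
  t16: -0.5462
  t17: +2.5254
  t18: +15.6601
  t19: +7.4024
  t20: +0.7065
Σ = +61.4005 → |volume| = 61.40

Directed edges: 60 total, each appears once with its reverse present → watertight.

61.40 WATERTIGHT


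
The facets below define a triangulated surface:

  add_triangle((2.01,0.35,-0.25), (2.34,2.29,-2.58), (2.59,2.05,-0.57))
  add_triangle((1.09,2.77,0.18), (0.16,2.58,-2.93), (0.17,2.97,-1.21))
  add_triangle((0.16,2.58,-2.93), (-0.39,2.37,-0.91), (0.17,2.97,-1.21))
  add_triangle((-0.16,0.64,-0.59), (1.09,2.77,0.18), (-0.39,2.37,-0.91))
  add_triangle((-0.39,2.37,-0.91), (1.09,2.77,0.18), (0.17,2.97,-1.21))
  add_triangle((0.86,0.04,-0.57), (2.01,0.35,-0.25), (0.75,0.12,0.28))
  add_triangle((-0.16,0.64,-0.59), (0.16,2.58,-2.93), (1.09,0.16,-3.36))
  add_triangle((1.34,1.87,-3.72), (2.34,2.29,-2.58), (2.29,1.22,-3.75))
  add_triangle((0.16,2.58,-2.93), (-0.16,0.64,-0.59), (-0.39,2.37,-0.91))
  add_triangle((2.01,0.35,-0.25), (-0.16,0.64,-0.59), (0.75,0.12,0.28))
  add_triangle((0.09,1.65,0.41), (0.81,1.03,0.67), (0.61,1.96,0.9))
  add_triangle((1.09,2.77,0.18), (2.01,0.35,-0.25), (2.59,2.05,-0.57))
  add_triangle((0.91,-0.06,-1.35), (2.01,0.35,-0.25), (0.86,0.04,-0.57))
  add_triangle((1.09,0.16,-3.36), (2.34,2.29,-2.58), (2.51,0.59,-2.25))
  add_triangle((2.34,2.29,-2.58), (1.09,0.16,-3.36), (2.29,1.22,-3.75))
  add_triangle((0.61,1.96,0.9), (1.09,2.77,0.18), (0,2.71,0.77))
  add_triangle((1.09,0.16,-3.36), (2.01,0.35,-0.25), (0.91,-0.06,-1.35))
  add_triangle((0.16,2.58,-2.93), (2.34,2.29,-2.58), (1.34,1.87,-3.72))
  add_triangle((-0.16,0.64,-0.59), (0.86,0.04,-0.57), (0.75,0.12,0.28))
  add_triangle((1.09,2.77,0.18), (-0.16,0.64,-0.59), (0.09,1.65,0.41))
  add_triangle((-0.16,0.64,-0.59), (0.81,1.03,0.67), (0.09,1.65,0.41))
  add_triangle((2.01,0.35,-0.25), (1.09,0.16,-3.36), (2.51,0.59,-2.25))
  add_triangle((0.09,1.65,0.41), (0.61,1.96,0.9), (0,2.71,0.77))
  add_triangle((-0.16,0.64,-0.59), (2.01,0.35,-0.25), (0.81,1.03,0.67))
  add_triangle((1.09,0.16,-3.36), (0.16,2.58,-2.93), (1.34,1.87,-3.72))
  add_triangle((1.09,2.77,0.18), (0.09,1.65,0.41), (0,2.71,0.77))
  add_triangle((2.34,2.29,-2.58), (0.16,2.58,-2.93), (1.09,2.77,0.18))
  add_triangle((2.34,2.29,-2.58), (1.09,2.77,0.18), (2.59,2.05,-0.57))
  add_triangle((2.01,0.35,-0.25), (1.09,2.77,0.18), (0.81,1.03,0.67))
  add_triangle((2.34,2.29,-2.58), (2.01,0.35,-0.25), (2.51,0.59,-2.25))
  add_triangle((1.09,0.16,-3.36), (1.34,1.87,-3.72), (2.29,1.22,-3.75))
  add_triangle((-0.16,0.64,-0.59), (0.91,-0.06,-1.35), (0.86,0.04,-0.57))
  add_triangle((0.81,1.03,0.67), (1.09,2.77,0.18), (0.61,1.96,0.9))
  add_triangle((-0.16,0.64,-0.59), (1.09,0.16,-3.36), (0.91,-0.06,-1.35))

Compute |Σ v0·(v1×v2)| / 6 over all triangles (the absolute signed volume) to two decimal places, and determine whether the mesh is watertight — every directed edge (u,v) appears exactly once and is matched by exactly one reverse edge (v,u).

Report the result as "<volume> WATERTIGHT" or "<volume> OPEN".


16.22 WATERTIGHT

Per-triangle v0·(v1×v2)/6:
  t1: +1.0698
  t2: +0.8743
  t3: +0.4885
  t4: -0.1833
  t5: +0.3661
  t6: +0.0154
  t7: +0.2094
  t8: +1.1599
  t9: +0.1214
  t10: +0.0814
  t11: -0.0283
  t12: +0.3833
  t13: +0.0116
  t14: +1.7539
  t15: -0.4262
  t16: +0.3362
  t17: +0.2236
  t18: +1.5196
  t19: -0.0806
  t20: +0.2206
  t21: -0.1331
  t22: +0.1845
  t23: -0.0302
  t24: -0.3541
  t25: +0.9315
  t26: +0.0043
  t27: +3.1351
  t28: +1.7795
  t29: +0.5722
  t30: +1.1048
  t31: +0.9400
  t32: -0.0795
  t33: +0.1893
  t34: -0.1373
Σ = +16.2235 → |volume| = 16.22

Directed edges: 102 total, each appears once with its reverse present → watertight.


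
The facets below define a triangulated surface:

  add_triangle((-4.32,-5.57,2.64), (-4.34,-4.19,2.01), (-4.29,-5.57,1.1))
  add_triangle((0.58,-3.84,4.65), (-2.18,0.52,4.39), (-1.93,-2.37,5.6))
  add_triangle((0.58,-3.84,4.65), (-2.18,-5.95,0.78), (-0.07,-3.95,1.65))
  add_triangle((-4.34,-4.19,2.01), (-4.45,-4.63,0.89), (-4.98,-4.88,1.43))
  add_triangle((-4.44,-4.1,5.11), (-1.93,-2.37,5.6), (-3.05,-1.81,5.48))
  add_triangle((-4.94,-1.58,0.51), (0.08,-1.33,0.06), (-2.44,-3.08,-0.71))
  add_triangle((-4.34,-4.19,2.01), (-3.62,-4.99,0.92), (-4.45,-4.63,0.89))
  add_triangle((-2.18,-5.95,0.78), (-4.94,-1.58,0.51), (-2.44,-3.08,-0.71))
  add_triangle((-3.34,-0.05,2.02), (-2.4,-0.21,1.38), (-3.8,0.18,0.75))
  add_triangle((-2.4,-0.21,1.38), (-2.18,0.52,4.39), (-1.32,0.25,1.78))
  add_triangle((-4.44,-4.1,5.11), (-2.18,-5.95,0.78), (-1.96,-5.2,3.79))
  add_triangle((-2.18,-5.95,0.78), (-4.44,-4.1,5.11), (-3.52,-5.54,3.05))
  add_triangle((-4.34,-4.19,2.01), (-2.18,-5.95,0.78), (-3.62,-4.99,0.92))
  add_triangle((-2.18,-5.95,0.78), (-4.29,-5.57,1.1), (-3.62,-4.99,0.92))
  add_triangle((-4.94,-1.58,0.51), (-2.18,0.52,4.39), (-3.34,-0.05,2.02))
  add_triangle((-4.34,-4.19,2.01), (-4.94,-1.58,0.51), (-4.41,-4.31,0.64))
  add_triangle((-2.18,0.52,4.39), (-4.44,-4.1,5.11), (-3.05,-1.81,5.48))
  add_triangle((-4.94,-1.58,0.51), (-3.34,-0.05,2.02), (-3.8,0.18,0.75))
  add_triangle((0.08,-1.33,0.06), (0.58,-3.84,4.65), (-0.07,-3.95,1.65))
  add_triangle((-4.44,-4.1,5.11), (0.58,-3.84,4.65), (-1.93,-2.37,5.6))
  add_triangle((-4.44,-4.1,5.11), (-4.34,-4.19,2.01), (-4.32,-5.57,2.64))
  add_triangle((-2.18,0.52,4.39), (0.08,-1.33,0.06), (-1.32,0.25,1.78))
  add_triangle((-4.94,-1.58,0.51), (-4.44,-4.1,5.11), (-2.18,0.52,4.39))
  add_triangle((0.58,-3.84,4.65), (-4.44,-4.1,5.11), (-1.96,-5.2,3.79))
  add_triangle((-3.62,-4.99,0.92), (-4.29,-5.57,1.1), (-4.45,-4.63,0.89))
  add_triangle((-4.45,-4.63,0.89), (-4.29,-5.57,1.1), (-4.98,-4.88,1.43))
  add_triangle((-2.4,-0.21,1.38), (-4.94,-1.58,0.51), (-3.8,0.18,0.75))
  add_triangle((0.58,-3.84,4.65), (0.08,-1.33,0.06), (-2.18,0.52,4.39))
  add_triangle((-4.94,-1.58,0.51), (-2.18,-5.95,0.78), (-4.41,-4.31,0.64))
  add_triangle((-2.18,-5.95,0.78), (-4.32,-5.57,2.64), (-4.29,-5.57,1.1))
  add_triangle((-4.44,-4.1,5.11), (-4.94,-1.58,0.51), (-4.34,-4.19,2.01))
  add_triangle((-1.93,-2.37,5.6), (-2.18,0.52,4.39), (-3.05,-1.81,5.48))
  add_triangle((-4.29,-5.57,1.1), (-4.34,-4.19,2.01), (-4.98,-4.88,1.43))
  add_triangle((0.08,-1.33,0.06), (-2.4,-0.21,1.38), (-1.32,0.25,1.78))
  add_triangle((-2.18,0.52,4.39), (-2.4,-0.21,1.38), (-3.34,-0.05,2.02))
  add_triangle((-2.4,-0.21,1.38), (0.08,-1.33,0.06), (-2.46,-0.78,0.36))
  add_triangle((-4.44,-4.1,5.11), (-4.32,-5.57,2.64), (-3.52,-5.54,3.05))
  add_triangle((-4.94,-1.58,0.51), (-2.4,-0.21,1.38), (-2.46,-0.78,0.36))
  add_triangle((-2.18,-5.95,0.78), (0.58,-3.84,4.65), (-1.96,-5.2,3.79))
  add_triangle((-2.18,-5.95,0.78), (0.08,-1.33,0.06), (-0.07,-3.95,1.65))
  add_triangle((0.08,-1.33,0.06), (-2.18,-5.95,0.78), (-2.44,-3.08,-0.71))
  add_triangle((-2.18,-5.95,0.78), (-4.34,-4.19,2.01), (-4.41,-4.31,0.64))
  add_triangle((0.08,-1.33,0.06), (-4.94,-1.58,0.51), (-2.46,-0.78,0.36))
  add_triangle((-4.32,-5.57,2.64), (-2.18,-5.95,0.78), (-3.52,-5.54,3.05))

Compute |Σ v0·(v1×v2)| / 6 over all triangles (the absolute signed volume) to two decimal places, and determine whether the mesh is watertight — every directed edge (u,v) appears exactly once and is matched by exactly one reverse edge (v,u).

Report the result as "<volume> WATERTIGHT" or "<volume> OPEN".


Per-triangle v0·(v1×v2)/6:
  t1: +1.5581
  t2: +3.6786
  t3: +3.4324
  t4: -0.1505
  t5: +3.3732
  t6: -1.2028
  t7: -1.0837
  t8: +5.2107
  t9: -0.1594
  t10: +0.1683
  t11: +8.8071
  t12: -0.0126
  t13: -1.8560
  t14: +0.0641
  t15: +1.8129
  t16: +3.3027
  t17: +2.2913
  t18: +1.6247
  t19: +0.4191
  t20: +8.6273
  t21: +3.1771
  t22: -0.4235
  t23: +13.8517
  t24: +8.3721
  t25: +0.0588
  t26: +0.4103
  t27: -1.1366
  t28: -2.4737
  t29: -0.5259
  t30: +3.4239
  t31: +7.2844
  t32: +2.2605
  t33: +0.8592
  t34: -0.5615
  t35: -0.2756
  t36: -0.5879
  t37: +2.7797
  t38: -0.0423
  t39: +6.3498
  t40: +0.7931
  t41: +0.7753
  t42: +3.8921
  t43: -0.1187
  t44: +2.4299
Σ = +90.4773 → |volume| = 90.48

Directed edges: 132 total, each appears once with its reverse present → watertight.

90.48 WATERTIGHT


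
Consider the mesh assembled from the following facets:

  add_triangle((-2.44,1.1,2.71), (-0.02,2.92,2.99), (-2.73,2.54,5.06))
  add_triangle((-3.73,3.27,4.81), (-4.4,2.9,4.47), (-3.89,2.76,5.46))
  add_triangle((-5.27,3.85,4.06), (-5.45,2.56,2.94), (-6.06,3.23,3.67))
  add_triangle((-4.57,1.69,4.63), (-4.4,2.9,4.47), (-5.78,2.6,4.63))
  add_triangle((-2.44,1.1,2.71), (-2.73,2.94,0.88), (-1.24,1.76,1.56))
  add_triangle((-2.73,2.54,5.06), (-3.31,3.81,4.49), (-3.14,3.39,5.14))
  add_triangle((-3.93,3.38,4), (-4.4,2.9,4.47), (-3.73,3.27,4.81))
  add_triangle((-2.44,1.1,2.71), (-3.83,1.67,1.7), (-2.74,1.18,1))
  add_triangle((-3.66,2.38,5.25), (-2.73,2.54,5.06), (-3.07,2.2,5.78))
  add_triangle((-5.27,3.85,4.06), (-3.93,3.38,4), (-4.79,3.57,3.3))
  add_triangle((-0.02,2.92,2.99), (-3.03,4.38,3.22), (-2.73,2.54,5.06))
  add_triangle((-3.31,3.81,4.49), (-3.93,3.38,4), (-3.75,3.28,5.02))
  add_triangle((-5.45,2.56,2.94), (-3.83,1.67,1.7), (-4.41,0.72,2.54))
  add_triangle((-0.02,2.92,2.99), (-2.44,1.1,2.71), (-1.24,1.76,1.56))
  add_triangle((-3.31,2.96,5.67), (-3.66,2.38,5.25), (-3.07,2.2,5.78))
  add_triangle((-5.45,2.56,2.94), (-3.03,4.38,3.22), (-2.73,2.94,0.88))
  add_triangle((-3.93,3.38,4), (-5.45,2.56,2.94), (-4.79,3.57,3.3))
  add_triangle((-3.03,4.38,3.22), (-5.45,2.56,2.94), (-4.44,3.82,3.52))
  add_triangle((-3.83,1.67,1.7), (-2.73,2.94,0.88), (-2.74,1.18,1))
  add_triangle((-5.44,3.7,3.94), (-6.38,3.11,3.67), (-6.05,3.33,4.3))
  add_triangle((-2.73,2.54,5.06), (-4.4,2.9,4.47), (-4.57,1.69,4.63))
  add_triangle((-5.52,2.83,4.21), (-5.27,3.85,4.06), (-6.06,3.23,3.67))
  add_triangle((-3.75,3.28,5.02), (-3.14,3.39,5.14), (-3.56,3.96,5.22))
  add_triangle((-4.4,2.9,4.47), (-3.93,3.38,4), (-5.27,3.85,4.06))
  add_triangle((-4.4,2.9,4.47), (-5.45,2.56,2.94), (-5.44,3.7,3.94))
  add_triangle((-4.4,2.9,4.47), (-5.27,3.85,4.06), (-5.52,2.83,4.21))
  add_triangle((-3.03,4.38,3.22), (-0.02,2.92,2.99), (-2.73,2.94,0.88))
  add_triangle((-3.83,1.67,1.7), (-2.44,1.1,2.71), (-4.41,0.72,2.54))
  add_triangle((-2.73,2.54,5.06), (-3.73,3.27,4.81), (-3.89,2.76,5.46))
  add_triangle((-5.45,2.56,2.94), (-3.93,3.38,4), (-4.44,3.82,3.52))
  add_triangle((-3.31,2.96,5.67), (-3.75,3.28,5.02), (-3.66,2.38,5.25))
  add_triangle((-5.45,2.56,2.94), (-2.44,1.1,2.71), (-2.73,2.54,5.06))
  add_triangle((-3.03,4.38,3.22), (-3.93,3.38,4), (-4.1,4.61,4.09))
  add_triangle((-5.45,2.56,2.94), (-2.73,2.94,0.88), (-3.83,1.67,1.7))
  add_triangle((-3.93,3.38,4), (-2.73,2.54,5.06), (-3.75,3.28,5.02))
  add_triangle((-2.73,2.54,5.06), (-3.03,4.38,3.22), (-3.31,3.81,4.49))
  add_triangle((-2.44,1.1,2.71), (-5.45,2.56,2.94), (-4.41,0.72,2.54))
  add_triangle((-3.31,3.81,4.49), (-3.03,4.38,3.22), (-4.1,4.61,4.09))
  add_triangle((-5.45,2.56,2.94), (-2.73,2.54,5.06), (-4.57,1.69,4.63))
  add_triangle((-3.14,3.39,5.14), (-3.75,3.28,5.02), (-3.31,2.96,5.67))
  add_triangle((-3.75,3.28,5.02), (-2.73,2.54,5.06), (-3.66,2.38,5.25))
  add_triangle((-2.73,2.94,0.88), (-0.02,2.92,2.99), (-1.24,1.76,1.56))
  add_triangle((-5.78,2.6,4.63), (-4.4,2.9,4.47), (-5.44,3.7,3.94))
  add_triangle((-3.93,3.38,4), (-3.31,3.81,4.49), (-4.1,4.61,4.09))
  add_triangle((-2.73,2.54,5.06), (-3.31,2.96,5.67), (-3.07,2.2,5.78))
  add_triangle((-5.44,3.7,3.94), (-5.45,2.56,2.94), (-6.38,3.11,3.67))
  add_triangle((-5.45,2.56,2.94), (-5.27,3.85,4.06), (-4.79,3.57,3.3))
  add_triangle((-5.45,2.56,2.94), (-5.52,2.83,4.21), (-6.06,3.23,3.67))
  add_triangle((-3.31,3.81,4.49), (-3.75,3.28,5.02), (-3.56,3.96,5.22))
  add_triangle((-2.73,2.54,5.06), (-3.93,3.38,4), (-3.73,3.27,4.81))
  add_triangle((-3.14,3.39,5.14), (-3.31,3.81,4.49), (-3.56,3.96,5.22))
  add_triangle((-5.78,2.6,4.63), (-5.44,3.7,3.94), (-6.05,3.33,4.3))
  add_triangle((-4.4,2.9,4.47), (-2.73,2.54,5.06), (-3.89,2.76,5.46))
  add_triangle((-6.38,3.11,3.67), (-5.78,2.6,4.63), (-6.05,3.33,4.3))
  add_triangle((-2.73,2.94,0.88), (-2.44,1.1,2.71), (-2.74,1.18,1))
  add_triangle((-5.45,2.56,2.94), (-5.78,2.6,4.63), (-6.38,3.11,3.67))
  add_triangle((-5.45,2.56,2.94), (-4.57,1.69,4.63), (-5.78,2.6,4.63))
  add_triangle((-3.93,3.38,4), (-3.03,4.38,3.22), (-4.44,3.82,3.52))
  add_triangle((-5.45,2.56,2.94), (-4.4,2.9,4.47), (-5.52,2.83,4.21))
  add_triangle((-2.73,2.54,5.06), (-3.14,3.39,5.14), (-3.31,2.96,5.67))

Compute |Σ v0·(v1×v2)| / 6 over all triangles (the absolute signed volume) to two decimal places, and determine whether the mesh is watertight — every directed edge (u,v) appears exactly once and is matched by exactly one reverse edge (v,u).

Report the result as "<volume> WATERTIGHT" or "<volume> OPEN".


21.13 WATERTIGHT

Per-triangle v0·(v1×v2)/6:
  t1: -0.8205
  t2: +0.7508
  t3: +0.0767
  t4: +1.1928
  t5: -1.1781
  t6: -0.1247
  t7: +0.5867
  t8: +0.0103
  t9: -0.4999
  t10: +0.2348
  t11: +5.2603
  t12: +0.7189
  t13: +0.4683
  t14: -1.2331
  t15: +0.5635
  t16: +3.9790
  t17: -1.2564
  t18: +0.5232
  t19: +0.2446
  t20: +0.5855
  t21: +2.2099
  t22: +1.0101
  t23: +0.3126
  t24: +0.7514
  t25: -1.4189
  t26: +1.1528
  t27: +1.4422
  t28: -1.2627
  t29: +0.6628
  t30: +1.3944
  t31: +0.6502
  t32: +1.7425
  t33: -0.1930
  t34: +0.6207
  t35: -0.0695
  t36: +0.3720
  t37: +1.7042
  t38: +0.7781
  t39: -3.9609
  t40: +0.4604
  t41: -0.7547
  t42: -0.9538
  t43: +1.5116
  t44: +0.8482
  t45: +0.1438
  t46: +0.1341
  t47: +0.5653
  t48: +0.3429
  t49: +0.2286
  t50: +0.0348
  t51: +0.0186
  t52: +0.4145
  t53: -0.4903
  t54: +0.7182
  t55: -1.4686
  t56: +0.1793
  t57: +0.4010
  t58: +1.1611
  t59: -0.4811
  t60: +0.1361
Σ = +21.1314 → |volume| = 21.13

Directed edges: 180 total, each appears once with its reverse present → watertight.


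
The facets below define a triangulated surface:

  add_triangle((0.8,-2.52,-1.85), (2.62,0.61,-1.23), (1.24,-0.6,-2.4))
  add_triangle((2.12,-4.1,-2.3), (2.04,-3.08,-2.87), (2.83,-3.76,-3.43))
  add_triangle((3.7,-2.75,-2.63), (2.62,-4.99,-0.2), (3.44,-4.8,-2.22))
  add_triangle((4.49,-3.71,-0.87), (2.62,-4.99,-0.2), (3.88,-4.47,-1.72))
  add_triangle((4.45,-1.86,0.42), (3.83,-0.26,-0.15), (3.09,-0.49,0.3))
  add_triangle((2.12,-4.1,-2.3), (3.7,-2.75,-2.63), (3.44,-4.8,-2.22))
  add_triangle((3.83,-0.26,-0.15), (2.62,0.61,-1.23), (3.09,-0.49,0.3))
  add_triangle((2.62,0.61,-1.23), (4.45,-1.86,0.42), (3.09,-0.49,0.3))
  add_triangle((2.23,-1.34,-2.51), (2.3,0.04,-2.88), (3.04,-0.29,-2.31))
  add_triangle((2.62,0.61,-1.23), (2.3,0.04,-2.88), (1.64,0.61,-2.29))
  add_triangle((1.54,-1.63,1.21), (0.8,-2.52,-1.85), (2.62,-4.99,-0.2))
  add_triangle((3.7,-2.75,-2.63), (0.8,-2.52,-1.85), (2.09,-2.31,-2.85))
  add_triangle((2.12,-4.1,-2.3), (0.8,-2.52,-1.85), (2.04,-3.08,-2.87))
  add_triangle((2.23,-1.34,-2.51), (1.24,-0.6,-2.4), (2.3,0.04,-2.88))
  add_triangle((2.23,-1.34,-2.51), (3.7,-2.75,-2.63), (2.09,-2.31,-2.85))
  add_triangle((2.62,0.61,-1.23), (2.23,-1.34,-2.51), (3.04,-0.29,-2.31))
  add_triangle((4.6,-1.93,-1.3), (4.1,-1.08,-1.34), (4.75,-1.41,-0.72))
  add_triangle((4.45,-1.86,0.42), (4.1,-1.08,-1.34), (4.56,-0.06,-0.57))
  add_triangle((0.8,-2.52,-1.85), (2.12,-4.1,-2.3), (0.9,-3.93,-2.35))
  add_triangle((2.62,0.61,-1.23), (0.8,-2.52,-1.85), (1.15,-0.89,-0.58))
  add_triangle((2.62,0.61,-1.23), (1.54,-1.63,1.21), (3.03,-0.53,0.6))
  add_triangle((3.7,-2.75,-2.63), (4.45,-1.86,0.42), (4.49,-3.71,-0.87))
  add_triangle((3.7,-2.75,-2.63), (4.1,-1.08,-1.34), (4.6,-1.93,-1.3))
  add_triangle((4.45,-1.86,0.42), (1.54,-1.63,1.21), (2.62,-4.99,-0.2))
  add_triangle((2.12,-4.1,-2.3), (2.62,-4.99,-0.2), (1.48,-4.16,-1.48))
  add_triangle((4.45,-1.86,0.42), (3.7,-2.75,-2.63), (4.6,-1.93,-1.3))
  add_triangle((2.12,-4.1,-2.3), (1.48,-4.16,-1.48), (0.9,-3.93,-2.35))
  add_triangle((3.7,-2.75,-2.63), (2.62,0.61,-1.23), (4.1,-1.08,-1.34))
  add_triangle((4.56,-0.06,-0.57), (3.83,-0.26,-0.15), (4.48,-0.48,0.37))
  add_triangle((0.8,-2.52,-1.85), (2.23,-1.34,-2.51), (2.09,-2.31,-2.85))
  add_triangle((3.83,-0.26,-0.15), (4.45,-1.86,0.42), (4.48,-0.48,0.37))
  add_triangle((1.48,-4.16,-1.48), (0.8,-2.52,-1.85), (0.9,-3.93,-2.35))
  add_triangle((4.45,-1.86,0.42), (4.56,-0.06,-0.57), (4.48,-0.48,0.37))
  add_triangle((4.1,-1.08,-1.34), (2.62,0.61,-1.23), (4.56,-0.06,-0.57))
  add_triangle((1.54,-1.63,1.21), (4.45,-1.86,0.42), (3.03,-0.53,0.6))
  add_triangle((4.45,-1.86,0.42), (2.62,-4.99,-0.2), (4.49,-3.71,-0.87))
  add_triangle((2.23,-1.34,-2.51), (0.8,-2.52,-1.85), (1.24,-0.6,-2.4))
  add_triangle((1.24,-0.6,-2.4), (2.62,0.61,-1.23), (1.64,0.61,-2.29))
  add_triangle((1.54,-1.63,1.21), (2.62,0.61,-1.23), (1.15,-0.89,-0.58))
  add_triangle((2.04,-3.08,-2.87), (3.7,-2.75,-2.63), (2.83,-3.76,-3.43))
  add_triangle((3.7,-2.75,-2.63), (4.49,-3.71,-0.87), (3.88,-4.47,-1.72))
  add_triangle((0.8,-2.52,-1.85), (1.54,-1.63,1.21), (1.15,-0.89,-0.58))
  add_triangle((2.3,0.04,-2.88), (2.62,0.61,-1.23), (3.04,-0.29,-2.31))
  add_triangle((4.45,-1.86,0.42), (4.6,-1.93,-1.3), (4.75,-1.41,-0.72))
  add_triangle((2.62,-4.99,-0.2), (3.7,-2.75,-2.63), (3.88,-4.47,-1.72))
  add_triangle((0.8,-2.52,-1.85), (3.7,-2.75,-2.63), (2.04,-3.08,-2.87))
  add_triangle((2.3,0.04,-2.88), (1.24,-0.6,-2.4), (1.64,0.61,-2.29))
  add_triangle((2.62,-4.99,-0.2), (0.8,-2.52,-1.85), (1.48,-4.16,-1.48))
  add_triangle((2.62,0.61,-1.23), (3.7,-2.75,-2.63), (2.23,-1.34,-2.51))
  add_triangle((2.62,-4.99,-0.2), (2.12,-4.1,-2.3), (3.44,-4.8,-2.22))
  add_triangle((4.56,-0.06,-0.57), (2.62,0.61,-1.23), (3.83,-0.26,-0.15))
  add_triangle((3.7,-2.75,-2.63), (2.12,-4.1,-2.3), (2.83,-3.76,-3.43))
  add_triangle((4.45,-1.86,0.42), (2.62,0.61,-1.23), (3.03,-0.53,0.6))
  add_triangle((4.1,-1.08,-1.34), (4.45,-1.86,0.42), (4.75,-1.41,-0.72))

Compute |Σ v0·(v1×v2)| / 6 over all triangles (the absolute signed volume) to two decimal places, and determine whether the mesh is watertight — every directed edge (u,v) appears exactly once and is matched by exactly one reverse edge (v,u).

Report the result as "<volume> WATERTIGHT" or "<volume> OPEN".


33.29 WATERTIGHT

Per-triangle v0·(v1×v2)/6:
  t1: -1.5761
  t2: +0.2876
  t3: +1.8770
  t4: +2.3379
  t5: +0.3124
  t6: +1.4476
  t7: +0.0101
  t8: -0.8888
  t9: +0.7539
  t10: +0.5083
  t11: -0.4403
  t12: +1.0221
  t13: +0.5260
  t14: +0.5151
  t15: +0.6986
  t16: +0.0793
  t17: +0.3865
  t18: +1.8942
  t19: +0.2876
  t20: -0.6980
  t21: -0.7134
  t22: +2.8960
  t23: +0.9441
  t24: +3.4027
  t25: +1.2151
  t26: +1.5317
  t27: +0.7270
  t28: +1.7156
  t29: -0.0429
  t30: -0.0051
  t31: -0.4757
  t32: -0.2656
  t33: +0.9609
  t34: +1.1091
  t35: +0.8112
  t36: +3.1292
  t37: +0.8124
  t38: -0.7710
  t39: -1.0120
  t40: +0.0828
  t41: +2.0322
  t42: -0.8453
  t43: +0.5933
  t44: +0.7464
  t45: +0.3215
  t46: -0.4503
  t47: +0.2452
  t48: -0.4530
  t49: +1.5823
  t50: +1.6888
  t51: +0.0173
  t52: +1.3978
  t53: +1.2040
  t54: -0.1879
Σ = +33.2854 → |volume| = 33.29

Directed edges: 162 total, each appears once with its reverse present → watertight.


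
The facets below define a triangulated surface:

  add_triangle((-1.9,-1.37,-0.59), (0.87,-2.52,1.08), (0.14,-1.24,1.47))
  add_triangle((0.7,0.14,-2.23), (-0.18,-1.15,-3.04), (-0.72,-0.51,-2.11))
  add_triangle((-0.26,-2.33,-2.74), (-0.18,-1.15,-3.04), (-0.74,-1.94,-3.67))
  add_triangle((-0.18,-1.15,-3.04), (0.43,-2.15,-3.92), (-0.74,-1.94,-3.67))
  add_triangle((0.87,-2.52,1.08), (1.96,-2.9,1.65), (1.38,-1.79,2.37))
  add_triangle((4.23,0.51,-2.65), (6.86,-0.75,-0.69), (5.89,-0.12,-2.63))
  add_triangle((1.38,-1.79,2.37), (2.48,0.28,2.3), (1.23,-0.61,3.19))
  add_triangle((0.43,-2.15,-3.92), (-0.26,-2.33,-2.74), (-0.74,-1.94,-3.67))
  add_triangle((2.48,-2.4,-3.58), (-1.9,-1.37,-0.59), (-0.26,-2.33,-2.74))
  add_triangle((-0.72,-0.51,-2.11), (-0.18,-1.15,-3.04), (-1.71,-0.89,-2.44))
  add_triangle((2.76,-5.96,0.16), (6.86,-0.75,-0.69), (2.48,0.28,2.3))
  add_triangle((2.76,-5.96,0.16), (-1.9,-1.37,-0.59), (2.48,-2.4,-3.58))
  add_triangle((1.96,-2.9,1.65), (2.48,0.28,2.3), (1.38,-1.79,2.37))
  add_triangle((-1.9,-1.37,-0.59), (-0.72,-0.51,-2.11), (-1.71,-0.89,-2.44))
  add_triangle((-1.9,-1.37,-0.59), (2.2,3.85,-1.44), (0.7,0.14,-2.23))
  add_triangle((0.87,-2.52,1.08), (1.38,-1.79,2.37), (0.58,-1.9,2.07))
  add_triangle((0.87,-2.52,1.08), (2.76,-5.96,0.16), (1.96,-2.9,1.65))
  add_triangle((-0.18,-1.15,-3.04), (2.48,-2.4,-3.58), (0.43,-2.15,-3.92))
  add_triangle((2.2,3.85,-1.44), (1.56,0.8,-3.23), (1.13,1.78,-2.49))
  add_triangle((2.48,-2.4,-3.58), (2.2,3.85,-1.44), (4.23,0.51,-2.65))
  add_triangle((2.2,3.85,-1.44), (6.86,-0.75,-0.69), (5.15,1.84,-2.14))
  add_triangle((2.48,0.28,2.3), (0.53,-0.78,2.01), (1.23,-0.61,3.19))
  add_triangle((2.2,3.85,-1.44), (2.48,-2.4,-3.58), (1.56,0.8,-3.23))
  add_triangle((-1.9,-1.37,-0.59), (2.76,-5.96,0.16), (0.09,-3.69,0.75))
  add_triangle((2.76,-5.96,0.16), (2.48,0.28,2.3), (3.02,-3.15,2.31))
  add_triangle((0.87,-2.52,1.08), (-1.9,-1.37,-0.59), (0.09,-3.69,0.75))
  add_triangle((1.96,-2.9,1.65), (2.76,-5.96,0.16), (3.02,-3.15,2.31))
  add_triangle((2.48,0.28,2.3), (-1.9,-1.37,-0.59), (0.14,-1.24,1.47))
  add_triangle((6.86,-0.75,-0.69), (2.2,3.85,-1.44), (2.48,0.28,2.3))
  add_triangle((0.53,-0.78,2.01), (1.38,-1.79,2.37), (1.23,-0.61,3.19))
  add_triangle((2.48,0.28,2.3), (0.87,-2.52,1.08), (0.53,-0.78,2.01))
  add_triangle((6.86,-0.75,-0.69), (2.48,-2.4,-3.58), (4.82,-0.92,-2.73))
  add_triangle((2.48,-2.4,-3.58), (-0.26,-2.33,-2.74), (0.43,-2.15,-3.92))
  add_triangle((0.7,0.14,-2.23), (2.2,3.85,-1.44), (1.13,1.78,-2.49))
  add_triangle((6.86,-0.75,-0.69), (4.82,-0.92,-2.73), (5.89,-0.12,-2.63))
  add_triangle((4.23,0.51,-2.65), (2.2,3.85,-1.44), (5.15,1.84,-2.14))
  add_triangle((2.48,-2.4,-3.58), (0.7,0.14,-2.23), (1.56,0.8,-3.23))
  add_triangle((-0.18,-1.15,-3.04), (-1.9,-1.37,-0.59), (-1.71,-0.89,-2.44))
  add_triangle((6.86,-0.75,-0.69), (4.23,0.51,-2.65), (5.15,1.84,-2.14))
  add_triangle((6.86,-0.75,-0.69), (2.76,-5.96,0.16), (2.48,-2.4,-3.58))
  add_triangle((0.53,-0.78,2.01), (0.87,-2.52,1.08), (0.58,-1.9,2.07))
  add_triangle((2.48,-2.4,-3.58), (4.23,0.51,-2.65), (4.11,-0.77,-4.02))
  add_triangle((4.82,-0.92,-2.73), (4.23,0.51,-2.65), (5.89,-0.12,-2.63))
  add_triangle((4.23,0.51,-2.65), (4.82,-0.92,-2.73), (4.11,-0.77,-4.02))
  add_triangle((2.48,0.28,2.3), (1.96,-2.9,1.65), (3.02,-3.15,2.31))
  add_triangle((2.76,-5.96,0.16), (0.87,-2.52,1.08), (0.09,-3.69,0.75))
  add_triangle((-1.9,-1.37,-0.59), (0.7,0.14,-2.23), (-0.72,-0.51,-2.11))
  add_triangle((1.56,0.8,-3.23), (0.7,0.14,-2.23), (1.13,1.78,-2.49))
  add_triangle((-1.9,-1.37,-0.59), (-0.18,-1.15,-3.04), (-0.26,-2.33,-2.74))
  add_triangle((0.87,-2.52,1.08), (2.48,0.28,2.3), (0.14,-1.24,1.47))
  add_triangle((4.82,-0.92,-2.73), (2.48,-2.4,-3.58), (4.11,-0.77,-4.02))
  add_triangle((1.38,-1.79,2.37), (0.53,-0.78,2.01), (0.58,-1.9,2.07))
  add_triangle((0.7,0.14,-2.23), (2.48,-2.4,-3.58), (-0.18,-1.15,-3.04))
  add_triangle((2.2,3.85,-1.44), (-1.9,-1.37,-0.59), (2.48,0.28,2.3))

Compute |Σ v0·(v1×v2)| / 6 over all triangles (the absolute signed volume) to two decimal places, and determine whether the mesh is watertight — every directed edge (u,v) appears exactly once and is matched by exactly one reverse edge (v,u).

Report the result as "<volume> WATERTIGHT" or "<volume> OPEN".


Per-triangle v0·(v1×v2)/6:
  t1: +1.0779
  t2: +0.4180
  t3: -0.3152
  t4: +0.3617
  t5: +0.5152
  t6: +0.9329
  t7: +1.3107
  t8: +0.6442
  t9: +0.5755
  t10: +0.2186
  t11: +16.7688
  t12: +10.0271
  t13: +1.5414
  t14: -0.1994
  t15: +1.9996
  t16: +0.4530
  t17: +1.0843
  t18: +0.5591
  t19: +1.0787
  t20: +5.2386
  t21: +4.2374
  t22: -0.2414
  t23: +4.0742
  t24: +2.6466
  t25: +2.1903
  t26: +0.2433
  t27: +1.0741
  t28: -0.0317
  t29: +12.6913
  t30: +0.2722
  t31: -1.5485
  t32: +3.9682
  t33: +1.2879
  t34: -0.5680
  t35: +2.2606
  t36: +2.7986
  t37: +0.8338
  t38: +0.9409
  t39: +4.3085
  t40: +22.6114
  t41: -0.1910
  t42: -0.9420
  t43: +0.9522
  t44: +1.7878
  t45: +0.3912
  t46: +1.4358
  t47: -0.2250
  t48: +0.2522
  t49: +1.1655
  t50: +1.3085
  t51: +2.6443
  t52: +0.2674
  t53: +1.7824
  t54: +0.0827
Σ = +119.0524 → |volume| = 119.05

Directed edges: 162 total, each appears once with its reverse present → watertight.

119.05 WATERTIGHT


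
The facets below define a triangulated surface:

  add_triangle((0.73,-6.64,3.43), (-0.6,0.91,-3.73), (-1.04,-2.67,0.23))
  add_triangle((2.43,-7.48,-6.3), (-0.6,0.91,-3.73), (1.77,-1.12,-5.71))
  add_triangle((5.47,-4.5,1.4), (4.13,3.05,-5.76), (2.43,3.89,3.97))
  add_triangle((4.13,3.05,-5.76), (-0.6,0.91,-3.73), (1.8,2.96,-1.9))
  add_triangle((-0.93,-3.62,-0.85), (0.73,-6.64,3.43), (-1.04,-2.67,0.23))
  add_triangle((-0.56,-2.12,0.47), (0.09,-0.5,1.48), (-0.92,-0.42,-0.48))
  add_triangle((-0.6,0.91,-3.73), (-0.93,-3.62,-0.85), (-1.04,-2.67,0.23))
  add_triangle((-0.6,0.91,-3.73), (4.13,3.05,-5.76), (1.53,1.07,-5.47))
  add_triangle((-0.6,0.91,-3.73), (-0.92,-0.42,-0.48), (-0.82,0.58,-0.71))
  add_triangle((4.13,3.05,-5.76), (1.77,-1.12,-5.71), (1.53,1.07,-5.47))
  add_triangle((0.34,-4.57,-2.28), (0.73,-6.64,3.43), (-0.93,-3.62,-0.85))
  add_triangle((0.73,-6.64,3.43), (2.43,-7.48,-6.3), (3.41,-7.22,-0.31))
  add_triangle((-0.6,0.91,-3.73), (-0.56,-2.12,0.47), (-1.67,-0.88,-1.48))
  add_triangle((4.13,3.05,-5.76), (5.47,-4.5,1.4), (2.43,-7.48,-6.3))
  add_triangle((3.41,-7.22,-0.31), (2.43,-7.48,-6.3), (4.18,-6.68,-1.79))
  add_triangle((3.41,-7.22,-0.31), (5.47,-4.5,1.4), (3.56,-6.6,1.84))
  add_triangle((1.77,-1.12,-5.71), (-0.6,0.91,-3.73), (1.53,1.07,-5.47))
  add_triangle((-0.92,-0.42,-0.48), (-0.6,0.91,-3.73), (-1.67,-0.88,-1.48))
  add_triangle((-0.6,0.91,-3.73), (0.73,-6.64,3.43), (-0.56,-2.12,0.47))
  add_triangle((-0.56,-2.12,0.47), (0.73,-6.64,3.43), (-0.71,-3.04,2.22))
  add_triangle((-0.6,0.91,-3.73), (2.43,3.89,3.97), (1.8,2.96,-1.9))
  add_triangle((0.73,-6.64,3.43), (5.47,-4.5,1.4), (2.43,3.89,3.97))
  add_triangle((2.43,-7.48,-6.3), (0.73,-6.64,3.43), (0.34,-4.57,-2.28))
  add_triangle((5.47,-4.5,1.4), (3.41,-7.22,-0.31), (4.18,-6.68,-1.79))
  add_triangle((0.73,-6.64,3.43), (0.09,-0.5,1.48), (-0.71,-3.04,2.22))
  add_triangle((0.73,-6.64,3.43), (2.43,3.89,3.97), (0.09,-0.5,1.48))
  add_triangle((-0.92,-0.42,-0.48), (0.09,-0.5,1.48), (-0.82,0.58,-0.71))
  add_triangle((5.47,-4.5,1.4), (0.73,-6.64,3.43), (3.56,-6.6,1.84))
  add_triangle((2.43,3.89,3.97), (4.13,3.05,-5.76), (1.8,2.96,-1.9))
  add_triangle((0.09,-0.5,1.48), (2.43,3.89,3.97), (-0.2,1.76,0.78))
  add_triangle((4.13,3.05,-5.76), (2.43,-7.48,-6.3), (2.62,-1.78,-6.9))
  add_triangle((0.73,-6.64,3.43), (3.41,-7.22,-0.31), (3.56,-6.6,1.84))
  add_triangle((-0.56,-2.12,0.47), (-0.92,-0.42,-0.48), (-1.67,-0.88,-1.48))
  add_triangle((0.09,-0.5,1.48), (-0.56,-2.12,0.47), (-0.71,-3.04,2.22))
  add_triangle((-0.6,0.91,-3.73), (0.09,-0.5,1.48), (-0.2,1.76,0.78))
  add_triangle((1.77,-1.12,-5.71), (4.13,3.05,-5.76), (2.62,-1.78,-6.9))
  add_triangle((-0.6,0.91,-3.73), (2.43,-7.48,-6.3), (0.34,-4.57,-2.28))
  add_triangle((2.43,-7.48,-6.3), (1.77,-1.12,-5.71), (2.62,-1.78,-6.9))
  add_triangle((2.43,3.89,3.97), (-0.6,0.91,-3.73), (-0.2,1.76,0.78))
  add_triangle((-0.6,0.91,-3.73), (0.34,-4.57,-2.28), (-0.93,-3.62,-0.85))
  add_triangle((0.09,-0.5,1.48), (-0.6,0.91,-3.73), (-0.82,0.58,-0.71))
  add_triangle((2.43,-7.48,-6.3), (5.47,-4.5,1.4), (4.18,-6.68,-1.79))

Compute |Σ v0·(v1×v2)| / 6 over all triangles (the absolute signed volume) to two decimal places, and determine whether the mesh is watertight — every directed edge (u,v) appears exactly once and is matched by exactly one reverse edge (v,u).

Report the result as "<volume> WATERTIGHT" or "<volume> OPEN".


Per-triangle v0·(v1×v2)/6:
  t1: -4.1751
  t2: +9.6910
  t3: +56.2801
  t4: +5.6946
  t5: +2.3251
  t6: +0.3464
  t7: +1.2735
  t8: +3.2955
  t9: +0.4488
  t10: +5.4400
  t11: +6.3312
  t12: +22.2406
  t13: +1.2947
  t14: +74.7509
  t15: +9.3695
  t16: +7.6971
  t17: +3.3229
  t18: +0.1721
  t19: +2.5153
  t20: +1.2926
  t21: +3.5797
  t22: +35.8465
  t23: +10.0834
  t24: +8.0151
  t25: +1.4370
  t26: +3.6319
  t27: +0.1863
  t28: +5.7407
  t29: +7.3799
  t30: +1.4117
  t31: +13.2787
  t32: +8.1275
  t33: +0.1878
  t34: -0.0763
  t35: +0.2076
  t36: +2.8656
  t37: +7.0117
  t38: +2.6654
  t39: +3.1550
  t40: +4.2096
  t41: -0.0984
  t42: +6.1639
Σ = +334.6167 → |volume| = 334.62

Directed edges: 126 total, each appears once with its reverse present → watertight.

334.62 WATERTIGHT


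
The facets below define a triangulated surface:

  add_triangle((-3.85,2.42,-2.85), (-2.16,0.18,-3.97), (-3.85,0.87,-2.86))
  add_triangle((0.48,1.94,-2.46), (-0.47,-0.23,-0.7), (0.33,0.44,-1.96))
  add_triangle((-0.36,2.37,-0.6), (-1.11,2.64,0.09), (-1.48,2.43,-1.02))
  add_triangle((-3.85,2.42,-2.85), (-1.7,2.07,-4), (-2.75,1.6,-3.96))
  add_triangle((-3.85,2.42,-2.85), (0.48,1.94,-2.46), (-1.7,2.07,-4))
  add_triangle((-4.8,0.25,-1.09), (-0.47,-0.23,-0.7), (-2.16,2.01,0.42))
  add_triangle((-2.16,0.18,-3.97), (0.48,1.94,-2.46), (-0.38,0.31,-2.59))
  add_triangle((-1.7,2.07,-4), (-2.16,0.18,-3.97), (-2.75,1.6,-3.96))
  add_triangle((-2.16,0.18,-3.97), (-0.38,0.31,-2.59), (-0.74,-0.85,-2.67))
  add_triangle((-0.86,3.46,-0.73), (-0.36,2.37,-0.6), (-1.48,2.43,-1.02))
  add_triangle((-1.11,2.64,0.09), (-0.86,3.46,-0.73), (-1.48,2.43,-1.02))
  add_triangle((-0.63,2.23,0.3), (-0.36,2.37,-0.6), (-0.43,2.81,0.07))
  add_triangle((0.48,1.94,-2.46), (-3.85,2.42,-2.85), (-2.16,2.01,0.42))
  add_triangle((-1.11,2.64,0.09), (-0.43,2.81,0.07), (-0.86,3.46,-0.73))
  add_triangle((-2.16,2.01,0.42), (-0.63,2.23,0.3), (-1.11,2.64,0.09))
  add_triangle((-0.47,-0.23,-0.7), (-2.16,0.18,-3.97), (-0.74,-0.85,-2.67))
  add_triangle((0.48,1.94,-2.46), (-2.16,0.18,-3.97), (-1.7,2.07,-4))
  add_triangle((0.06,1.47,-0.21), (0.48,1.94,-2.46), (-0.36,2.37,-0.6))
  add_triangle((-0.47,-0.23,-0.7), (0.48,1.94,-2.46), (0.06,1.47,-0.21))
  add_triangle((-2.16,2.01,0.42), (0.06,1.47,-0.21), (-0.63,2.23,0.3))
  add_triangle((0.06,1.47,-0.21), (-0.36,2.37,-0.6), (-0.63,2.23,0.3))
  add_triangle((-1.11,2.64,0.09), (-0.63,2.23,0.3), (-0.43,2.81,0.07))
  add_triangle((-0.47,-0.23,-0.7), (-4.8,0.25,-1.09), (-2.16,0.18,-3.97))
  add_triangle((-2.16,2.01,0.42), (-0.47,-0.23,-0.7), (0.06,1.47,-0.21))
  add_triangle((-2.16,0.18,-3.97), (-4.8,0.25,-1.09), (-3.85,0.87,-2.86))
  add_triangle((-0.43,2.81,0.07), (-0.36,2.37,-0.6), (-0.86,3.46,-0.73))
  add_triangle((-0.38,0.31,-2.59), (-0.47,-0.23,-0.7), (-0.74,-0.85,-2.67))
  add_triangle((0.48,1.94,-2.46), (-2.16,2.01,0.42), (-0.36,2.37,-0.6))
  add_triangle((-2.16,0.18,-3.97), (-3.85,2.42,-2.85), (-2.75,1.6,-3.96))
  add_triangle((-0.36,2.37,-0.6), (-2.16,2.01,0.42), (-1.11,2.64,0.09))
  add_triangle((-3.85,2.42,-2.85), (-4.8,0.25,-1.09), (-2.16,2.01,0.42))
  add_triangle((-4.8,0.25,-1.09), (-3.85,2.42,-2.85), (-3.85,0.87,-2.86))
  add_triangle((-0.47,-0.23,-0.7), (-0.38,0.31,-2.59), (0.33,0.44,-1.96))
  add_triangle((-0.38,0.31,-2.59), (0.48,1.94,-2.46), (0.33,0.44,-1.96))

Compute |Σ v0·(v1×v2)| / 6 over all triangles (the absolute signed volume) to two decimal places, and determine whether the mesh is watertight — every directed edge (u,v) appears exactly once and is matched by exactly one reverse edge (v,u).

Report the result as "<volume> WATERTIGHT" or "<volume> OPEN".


Per-triangle v0·(v1×v2)/6:
  t1: +2.3506
  t2: -0.2582
  t3: -0.4461
  t4: +1.4627
  t5: +2.1345
  t6: -0.7152
  t7: +1.0134
  t8: +1.1918
  t9: +0.7521
  t10: +0.1175
  t11: +0.4596
  t12: -0.0888
  t13: +4.0825
  t14: +0.2736
  t15: +0.1772
  t16: +0.1807
  t17: +1.6961
  t18: +0.2699
  t19: -0.3183
  t20: -0.2149
  t21: +0.1154
  t22: +0.0775
  t23: +0.7404
  t24: -0.4824
  t25: +1.7563
  t26: +0.1030
  t27: -0.1383
  t28: +1.1582
  t29: +1.2586
  t30: +0.2954
  t31: +4.6158
  t32: +2.4677
  t33: +0.0511
  t34: +0.3641
Σ = +26.5037 → |volume| = 26.50

Directed edges: 102 total, each appears once with its reverse present → watertight.

26.50 WATERTIGHT


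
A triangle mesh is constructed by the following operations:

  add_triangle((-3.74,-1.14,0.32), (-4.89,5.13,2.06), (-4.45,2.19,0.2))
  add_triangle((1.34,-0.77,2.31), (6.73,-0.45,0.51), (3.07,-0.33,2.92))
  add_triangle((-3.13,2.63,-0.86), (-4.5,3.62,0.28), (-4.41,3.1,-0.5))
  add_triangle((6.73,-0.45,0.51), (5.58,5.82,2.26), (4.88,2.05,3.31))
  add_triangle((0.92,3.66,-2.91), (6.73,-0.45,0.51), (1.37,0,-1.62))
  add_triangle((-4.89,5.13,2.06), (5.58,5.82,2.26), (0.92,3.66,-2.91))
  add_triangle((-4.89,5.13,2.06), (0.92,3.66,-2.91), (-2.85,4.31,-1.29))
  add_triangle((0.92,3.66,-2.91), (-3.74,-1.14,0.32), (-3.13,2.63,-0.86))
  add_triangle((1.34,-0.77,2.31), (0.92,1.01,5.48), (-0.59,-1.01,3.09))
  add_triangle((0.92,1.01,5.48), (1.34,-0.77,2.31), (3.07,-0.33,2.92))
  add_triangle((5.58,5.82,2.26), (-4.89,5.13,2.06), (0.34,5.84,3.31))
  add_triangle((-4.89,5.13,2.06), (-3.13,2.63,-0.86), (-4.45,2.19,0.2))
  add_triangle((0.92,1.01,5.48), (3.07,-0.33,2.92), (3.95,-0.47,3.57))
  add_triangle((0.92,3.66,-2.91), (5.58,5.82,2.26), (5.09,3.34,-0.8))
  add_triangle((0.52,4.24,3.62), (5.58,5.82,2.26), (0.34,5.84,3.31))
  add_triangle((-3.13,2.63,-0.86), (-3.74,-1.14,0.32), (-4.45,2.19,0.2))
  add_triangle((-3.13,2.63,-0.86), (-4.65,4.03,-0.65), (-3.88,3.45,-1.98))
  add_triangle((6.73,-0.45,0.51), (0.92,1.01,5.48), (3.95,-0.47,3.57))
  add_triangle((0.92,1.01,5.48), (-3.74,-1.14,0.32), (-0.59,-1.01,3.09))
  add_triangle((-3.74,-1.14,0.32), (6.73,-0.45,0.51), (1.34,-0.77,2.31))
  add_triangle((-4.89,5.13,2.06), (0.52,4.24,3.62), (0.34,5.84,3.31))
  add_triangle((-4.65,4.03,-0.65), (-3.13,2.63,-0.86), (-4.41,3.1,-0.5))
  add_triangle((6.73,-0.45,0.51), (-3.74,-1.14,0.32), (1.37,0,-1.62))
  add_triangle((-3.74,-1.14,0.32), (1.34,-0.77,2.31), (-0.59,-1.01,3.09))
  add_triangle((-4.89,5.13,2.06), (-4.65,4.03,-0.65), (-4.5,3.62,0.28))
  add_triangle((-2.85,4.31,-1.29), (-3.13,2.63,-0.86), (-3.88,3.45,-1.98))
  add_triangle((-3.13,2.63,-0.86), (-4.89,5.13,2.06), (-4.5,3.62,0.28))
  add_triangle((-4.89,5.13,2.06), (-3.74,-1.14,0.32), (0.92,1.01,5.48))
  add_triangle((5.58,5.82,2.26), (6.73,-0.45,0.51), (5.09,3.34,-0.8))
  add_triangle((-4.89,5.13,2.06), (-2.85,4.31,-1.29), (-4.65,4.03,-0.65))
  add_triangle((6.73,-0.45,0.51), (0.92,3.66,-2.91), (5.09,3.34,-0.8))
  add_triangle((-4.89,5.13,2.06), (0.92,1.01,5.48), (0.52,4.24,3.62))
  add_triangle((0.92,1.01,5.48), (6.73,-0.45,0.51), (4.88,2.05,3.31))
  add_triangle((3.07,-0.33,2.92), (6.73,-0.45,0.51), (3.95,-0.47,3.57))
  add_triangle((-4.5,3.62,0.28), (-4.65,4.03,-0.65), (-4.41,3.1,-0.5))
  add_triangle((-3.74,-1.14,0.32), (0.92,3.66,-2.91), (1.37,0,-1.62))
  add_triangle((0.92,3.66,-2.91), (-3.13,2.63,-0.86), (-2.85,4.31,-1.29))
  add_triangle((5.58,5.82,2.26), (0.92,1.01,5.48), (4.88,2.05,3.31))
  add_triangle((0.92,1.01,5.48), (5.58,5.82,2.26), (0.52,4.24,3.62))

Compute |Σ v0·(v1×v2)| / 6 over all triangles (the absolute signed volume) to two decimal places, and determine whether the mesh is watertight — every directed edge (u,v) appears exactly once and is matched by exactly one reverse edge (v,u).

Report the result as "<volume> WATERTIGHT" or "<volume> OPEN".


256.79 OPEN

Per-triangle v0·(v1×v2)/6:
  t1: +4.3748
  t2: +1.7420
  t3: -0.4192
  t4: +15.5276
  t5: +6.8896
  t6: +41.3789
  t7: +6.6745
  t8: +3.9494
  t9: +2.5845
  t10: +2.0624
  t11: +9.5694
  t12: +3.5084
  t13: -0.0009
  t14: +13.1973
  t15: +6.4838
  t16: +2.0893
  t17: +0.1207
  t18: +5.1804
  t19: +4.2587
  t20: +2.9829
  t21: +5.9201
  t22: +0.2439
  t23: +2.6258
  t24: +0.9781
  t25: +1.2238
  t26: -0.8629
  t27: -1.0939
  t28: +22.1932
  t29: +15.8207
  t30: +4.5287
  t31: +7.3511
  t32: +16.7048
  t33: +10.8869
  t34: -0.1630
  t35: +0.4834
  t36: +3.9027
  t37: +1.9877
  t38: +14.5016
  t39: +17.4034
Σ = +256.7903 → |volume| = 256.79

Directed edges: 117 total; 3 unmatched, e.g. (-4.65,4.03,-0.65)→(-3.88,3.45,-1.98) → open.


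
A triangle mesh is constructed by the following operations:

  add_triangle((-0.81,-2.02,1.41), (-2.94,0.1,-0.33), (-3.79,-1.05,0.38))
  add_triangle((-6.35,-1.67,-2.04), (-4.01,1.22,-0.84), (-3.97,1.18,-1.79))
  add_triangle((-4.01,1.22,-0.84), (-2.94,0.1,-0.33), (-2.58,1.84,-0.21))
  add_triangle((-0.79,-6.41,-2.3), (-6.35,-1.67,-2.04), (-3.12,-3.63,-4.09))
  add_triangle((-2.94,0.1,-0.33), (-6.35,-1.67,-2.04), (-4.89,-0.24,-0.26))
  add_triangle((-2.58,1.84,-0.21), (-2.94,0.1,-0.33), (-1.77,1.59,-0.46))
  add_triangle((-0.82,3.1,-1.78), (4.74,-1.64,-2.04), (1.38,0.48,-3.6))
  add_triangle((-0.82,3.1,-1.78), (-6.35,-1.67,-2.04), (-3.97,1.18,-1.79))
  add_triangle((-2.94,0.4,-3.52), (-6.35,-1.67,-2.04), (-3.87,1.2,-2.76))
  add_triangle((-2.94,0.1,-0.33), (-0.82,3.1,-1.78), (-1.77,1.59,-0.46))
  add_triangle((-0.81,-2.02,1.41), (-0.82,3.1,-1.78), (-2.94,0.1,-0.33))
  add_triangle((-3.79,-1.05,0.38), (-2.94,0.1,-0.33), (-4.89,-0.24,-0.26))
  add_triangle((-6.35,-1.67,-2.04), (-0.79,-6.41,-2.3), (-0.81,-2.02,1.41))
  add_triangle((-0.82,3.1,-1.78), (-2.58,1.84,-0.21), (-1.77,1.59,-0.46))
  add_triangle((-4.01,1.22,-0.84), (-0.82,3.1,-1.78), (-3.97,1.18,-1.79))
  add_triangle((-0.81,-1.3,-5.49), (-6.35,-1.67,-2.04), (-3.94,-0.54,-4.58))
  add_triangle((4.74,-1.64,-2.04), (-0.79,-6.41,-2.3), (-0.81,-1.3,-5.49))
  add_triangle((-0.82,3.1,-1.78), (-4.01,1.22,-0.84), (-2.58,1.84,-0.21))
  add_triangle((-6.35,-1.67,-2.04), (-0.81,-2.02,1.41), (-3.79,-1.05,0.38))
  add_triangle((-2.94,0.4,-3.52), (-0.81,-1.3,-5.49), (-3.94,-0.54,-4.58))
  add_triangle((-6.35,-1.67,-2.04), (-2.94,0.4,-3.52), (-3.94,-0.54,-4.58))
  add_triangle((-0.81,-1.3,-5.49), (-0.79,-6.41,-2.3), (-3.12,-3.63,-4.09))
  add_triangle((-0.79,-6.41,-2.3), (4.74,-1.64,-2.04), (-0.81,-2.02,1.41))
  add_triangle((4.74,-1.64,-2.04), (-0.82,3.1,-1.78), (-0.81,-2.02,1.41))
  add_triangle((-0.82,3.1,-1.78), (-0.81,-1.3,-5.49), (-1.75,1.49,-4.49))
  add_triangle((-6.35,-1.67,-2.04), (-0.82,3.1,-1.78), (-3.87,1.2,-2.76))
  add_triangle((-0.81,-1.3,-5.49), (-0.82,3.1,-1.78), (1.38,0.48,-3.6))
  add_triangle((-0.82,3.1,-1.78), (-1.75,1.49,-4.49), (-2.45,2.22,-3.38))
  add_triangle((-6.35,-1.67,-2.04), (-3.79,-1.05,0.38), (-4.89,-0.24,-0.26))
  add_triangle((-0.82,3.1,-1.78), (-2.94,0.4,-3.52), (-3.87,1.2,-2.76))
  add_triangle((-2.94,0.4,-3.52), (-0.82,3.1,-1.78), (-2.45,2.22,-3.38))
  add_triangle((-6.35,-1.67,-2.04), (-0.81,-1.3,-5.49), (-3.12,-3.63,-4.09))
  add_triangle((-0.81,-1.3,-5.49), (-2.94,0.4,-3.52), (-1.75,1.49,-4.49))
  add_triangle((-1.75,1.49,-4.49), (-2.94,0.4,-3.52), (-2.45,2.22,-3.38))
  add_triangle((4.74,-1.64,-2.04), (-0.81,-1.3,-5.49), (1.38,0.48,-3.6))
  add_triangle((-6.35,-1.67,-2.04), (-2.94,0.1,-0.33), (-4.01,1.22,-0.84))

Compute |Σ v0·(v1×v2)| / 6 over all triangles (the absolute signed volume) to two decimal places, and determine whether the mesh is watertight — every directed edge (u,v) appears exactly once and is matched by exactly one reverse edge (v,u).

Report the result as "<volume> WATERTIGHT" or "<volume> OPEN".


155.02 WATERTIGHT

Per-triangle v0·(v1×v2)/6:
  t1: +0.0590
  t2: +2.2939
  t3: +0.3770
  t4: +14.1835
  t5: +0.5312
  t6: -0.2840
  t7: +5.0748
  t8: +1.7640
  t9: +4.1619
  t10: -0.8719
  t11: +0.5659
  t12: -0.0065
  t13: +14.8765
  t14: -0.1003
  t15: +1.8557
  t16: +6.5590
  t17: +27.5311
  t18: +1.7636
  t19: +2.9610
  t20: +2.4782
  t21: +2.7626
  t22: +12.4084
  t23: +10.4014
  t24: -1.5145
  t25: +2.2021
  t26: +1.7627
  t27: +6.8376
  t28: +2.0231
  t29: +1.8425
  t30: +3.0068
  t31: -0.0839
  t32: +11.9980
  t33: +4.4276
  t34: +1.9399
  t35: +8.1691
  t36: +1.0650
Σ = +155.0218 → |volume| = 155.02

Directed edges: 108 total, each appears once with its reverse present → watertight.
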